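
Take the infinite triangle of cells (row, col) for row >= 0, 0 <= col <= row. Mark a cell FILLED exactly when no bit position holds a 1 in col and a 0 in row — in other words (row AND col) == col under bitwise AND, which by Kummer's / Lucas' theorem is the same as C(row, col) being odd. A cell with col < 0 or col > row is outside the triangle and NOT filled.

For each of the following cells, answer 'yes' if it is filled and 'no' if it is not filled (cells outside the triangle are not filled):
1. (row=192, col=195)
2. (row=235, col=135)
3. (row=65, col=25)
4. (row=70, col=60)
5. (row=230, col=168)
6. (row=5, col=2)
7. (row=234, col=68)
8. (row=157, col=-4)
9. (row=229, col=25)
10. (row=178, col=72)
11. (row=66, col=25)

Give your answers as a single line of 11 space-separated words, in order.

(192,195): col outside [0, 192] -> not filled
(235,135): row=0b11101011, col=0b10000111, row AND col = 0b10000011 = 131; 131 != 135 -> empty
(65,25): row=0b1000001, col=0b11001, row AND col = 0b1 = 1; 1 != 25 -> empty
(70,60): row=0b1000110, col=0b111100, row AND col = 0b100 = 4; 4 != 60 -> empty
(230,168): row=0b11100110, col=0b10101000, row AND col = 0b10100000 = 160; 160 != 168 -> empty
(5,2): row=0b101, col=0b10, row AND col = 0b0 = 0; 0 != 2 -> empty
(234,68): row=0b11101010, col=0b1000100, row AND col = 0b1000000 = 64; 64 != 68 -> empty
(157,-4): col outside [0, 157] -> not filled
(229,25): row=0b11100101, col=0b11001, row AND col = 0b1 = 1; 1 != 25 -> empty
(178,72): row=0b10110010, col=0b1001000, row AND col = 0b0 = 0; 0 != 72 -> empty
(66,25): row=0b1000010, col=0b11001, row AND col = 0b0 = 0; 0 != 25 -> empty

Answer: no no no no no no no no no no no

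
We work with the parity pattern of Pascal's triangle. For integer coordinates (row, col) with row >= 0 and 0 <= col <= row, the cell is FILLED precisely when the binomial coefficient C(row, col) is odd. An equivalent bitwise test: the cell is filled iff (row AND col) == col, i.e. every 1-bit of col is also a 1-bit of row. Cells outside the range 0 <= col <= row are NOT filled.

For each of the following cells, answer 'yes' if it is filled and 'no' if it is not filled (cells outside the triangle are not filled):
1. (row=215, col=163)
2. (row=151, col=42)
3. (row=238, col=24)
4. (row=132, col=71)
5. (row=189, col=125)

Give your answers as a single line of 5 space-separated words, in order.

(215,163): row=0b11010111, col=0b10100011, row AND col = 0b10000011 = 131; 131 != 163 -> empty
(151,42): row=0b10010111, col=0b101010, row AND col = 0b10 = 2; 2 != 42 -> empty
(238,24): row=0b11101110, col=0b11000, row AND col = 0b1000 = 8; 8 != 24 -> empty
(132,71): row=0b10000100, col=0b1000111, row AND col = 0b100 = 4; 4 != 71 -> empty
(189,125): row=0b10111101, col=0b1111101, row AND col = 0b111101 = 61; 61 != 125 -> empty

Answer: no no no no no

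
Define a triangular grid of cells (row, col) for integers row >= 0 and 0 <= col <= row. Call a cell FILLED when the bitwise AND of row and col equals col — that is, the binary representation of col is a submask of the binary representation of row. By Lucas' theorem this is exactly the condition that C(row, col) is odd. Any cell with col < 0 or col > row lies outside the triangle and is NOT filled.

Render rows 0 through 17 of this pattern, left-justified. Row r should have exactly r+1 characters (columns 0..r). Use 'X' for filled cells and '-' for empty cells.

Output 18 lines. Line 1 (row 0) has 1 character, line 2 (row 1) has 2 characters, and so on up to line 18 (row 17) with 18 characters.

r0=0: X
r1=1: XX
r2=10: X-X
r3=11: XXXX
r4=100: X---X
r5=101: XX--XX
r6=110: X-X-X-X
r7=111: XXXXXXXX
r8=1000: X-------X
r9=1001: XX------XX
r10=1010: X-X-----X-X
r11=1011: XXXX----XXXX
r12=1100: X---X---X---X
r13=1101: XX--XX--XX--XX
r14=1110: X-X-X-X-X-X-X-X
r15=1111: XXXXXXXXXXXXXXXX
r16=10000: X---------------X
r17=10001: XX--------------XX

Answer: X
XX
X-X
XXXX
X---X
XX--XX
X-X-X-X
XXXXXXXX
X-------X
XX------XX
X-X-----X-X
XXXX----XXXX
X---X---X---X
XX--XX--XX--XX
X-X-X-X-X-X-X-X
XXXXXXXXXXXXXXXX
X---------------X
XX--------------XX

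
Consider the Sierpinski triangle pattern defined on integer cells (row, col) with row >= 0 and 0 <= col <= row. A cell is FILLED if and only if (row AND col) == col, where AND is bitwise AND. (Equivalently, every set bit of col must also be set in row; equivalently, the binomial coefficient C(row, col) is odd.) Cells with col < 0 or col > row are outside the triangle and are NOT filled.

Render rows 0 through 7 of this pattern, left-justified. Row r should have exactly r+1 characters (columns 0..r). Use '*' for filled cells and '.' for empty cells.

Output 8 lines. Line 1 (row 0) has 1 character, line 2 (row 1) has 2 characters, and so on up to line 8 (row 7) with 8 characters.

r0=0: *
r1=1: **
r2=10: *.*
r3=11: ****
r4=100: *...*
r5=101: **..**
r6=110: *.*.*.*
r7=111: ********

Answer: *
**
*.*
****
*...*
**..**
*.*.*.*
********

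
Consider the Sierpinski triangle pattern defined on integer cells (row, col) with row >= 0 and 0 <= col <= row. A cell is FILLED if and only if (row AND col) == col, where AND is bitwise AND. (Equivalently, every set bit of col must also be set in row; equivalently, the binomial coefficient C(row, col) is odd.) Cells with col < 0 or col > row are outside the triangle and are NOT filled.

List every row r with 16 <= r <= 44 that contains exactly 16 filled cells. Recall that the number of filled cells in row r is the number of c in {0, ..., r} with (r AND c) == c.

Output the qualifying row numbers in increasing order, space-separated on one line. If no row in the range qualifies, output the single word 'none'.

Row r has 2^popcount(r) filled cells, so we need popcount(r) = log2(16) = 4.
Scan r = 16..44 and keep those with exactly 4 one-bits:
r=16=10000 popcount=1 -> skip
r=17=10001 popcount=2 -> skip
r=18=10010 popcount=2 -> skip
r=19=10011 popcount=3 -> skip
r=20=10100 popcount=2 -> skip
r=21=10101 popcount=3 -> skip
r=22=10110 popcount=3 -> skip
r=23=10111 popcount=4 -> KEEP
r=24=11000 popcount=2 -> skip
r=25=11001 popcount=3 -> skip
r=26=11010 popcount=3 -> skip
r=27=11011 popcount=4 -> KEEP
r=28=11100 popcount=3 -> skip
r=29=11101 popcount=4 -> KEEP
r=30=11110 popcount=4 -> KEEP
r=31=11111 popcount=5 -> skip
r=32=100000 popcount=1 -> skip
r=33=100001 popcount=2 -> skip
r=34=100010 popcount=2 -> skip
r=35=100011 popcount=3 -> skip
r=36=100100 popcount=2 -> skip
r=37=100101 popcount=3 -> skip
r=38=100110 popcount=3 -> skip
r=39=100111 popcount=4 -> KEEP
r=40=101000 popcount=2 -> skip
r=41=101001 popcount=3 -> skip
r=42=101010 popcount=3 -> skip
r=43=101011 popcount=4 -> KEEP
r=44=101100 popcount=3 -> skip
Kept rows: 23 27 29 30 39 43

Answer: 23 27 29 30 39 43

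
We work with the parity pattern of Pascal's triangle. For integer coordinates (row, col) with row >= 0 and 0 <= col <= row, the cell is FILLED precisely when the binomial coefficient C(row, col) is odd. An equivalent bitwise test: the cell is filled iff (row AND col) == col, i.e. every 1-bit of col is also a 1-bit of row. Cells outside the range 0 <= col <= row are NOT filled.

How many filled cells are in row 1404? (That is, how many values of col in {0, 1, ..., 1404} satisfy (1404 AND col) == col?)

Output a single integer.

Answer: 128

Derivation:
1404 in binary = 10101111100
popcount(1404) = number of 1-bits in 10101111100 = 7
A col c satisfies (1404 AND c) == c iff every set bit of c is also set in 1404; each of the 7 set bits of 1404 can independently be on or off in c.
count = 2^7 = 128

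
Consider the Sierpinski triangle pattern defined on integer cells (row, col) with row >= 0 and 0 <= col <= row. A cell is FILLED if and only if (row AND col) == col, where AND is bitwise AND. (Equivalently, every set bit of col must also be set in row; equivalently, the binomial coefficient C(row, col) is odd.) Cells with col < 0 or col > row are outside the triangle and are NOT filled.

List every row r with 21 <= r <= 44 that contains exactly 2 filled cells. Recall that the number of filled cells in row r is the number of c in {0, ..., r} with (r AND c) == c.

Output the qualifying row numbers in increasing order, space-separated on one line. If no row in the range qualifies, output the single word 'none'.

Answer: 32

Derivation:
Row r has 2^popcount(r) filled cells, so we need popcount(r) = log2(2) = 1.
Scan r = 21..44 and keep those with exactly 1 one-bits:
r=21=10101 popcount=3 -> skip
r=22=10110 popcount=3 -> skip
r=23=10111 popcount=4 -> skip
r=24=11000 popcount=2 -> skip
r=25=11001 popcount=3 -> skip
r=26=11010 popcount=3 -> skip
r=27=11011 popcount=4 -> skip
r=28=11100 popcount=3 -> skip
r=29=11101 popcount=4 -> skip
r=30=11110 popcount=4 -> skip
r=31=11111 popcount=5 -> skip
r=32=100000 popcount=1 -> KEEP
r=33=100001 popcount=2 -> skip
r=34=100010 popcount=2 -> skip
r=35=100011 popcount=3 -> skip
r=36=100100 popcount=2 -> skip
r=37=100101 popcount=3 -> skip
r=38=100110 popcount=3 -> skip
r=39=100111 popcount=4 -> skip
r=40=101000 popcount=2 -> skip
r=41=101001 popcount=3 -> skip
r=42=101010 popcount=3 -> skip
r=43=101011 popcount=4 -> skip
r=44=101100 popcount=3 -> skip
Kept rows: 32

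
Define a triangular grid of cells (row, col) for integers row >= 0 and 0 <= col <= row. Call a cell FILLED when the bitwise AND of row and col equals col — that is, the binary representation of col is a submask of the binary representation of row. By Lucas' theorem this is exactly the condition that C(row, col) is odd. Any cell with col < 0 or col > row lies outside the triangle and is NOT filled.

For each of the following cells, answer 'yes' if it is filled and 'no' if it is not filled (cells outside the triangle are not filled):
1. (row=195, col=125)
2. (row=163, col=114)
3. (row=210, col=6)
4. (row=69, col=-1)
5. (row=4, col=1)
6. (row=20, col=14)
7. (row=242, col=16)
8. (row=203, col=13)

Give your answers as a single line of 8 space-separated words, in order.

(195,125): row=0b11000011, col=0b1111101, row AND col = 0b1000001 = 65; 65 != 125 -> empty
(163,114): row=0b10100011, col=0b1110010, row AND col = 0b100010 = 34; 34 != 114 -> empty
(210,6): row=0b11010010, col=0b110, row AND col = 0b10 = 2; 2 != 6 -> empty
(69,-1): col outside [0, 69] -> not filled
(4,1): row=0b100, col=0b1, row AND col = 0b0 = 0; 0 != 1 -> empty
(20,14): row=0b10100, col=0b1110, row AND col = 0b100 = 4; 4 != 14 -> empty
(242,16): row=0b11110010, col=0b10000, row AND col = 0b10000 = 16; 16 == 16 -> filled
(203,13): row=0b11001011, col=0b1101, row AND col = 0b1001 = 9; 9 != 13 -> empty

Answer: no no no no no no yes no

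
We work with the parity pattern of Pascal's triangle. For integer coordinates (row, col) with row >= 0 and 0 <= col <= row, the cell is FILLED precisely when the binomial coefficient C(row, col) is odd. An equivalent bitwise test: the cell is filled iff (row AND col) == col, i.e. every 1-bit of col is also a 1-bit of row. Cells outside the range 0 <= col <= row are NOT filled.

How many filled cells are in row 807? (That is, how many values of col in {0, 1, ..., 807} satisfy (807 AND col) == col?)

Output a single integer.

807 in binary = 1100100111
popcount(807) = number of 1-bits in 1100100111 = 6
A col c satisfies (807 AND c) == c iff every set bit of c is also set in 807; each of the 6 set bits of 807 can independently be on or off in c.
count = 2^6 = 64

Answer: 64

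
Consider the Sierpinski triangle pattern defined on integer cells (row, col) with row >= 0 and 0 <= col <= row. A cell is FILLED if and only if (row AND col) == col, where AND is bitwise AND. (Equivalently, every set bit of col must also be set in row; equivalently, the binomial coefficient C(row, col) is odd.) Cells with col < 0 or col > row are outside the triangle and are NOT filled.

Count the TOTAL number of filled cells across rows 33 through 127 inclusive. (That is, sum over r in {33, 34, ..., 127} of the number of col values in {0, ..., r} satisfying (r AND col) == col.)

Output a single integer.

r33=100001 pc2: +4 =4
r34=100010 pc2: +4 =8
r35=100011 pc3: +8 =16
r36=100100 pc2: +4 =20
r37=100101 pc3: +8 =28
r38=100110 pc3: +8 =36
r39=100111 pc4: +16 =52
r40=101000 pc2: +4 =56
r41=101001 pc3: +8 =64
r42=101010 pc3: +8 =72
r43=101011 pc4: +16 =88
r44=101100 pc3: +8 =96
r45=101101 pc4: +16 =112
r46=101110 pc4: +16 =128
r47=101111 pc5: +32 =160
r48=110000 pc2: +4 =164
r49=110001 pc3: +8 =172
r50=110010 pc3: +8 =180
r51=110011 pc4: +16 =196
r52=110100 pc3: +8 =204
r53=110101 pc4: +16 =220
r54=110110 pc4: +16 =236
r55=110111 pc5: +32 =268
r56=111000 pc3: +8 =276
r57=111001 pc4: +16 =292
r58=111010 pc4: +16 =308
r59=111011 pc5: +32 =340
r60=111100 pc4: +16 =356
r61=111101 pc5: +32 =388
r62=111110 pc5: +32 =420
r63=111111 pc6: +64 =484
r64=1000000 pc1: +2 =486
r65=1000001 pc2: +4 =490
r66=1000010 pc2: +4 =494
r67=1000011 pc3: +8 =502
r68=1000100 pc2: +4 =506
r69=1000101 pc3: +8 =514
r70=1000110 pc3: +8 =522
r71=1000111 pc4: +16 =538
r72=1001000 pc2: +4 =542
r73=1001001 pc3: +8 =550
r74=1001010 pc3: +8 =558
r75=1001011 pc4: +16 =574
r76=1001100 pc3: +8 =582
r77=1001101 pc4: +16 =598
r78=1001110 pc4: +16 =614
r79=1001111 pc5: +32 =646
r80=1010000 pc2: +4 =650
r81=1010001 pc3: +8 =658
r82=1010010 pc3: +8 =666
r83=1010011 pc4: +16 =682
r84=1010100 pc3: +8 =690
r85=1010101 pc4: +16 =706
r86=1010110 pc4: +16 =722
r87=1010111 pc5: +32 =754
r88=1011000 pc3: +8 =762
r89=1011001 pc4: +16 =778
r90=1011010 pc4: +16 =794
r91=1011011 pc5: +32 =826
r92=1011100 pc4: +16 =842
r93=1011101 pc5: +32 =874
r94=1011110 pc5: +32 =906
r95=1011111 pc6: +64 =970
r96=1100000 pc2: +4 =974
r97=1100001 pc3: +8 =982
r98=1100010 pc3: +8 =990
r99=1100011 pc4: +16 =1006
r100=1100100 pc3: +8 =1014
r101=1100101 pc4: +16 =1030
r102=1100110 pc4: +16 =1046
r103=1100111 pc5: +32 =1078
r104=1101000 pc3: +8 =1086
r105=1101001 pc4: +16 =1102
r106=1101010 pc4: +16 =1118
r107=1101011 pc5: +32 =1150
r108=1101100 pc4: +16 =1166
r109=1101101 pc5: +32 =1198
r110=1101110 pc5: +32 =1230
r111=1101111 pc6: +64 =1294
r112=1110000 pc3: +8 =1302
r113=1110001 pc4: +16 =1318
r114=1110010 pc4: +16 =1334
r115=1110011 pc5: +32 =1366
r116=1110100 pc4: +16 =1382
r117=1110101 pc5: +32 =1414
r118=1110110 pc5: +32 =1446
r119=1110111 pc6: +64 =1510
r120=1111000 pc4: +16 =1526
r121=1111001 pc5: +32 =1558
r122=1111010 pc5: +32 =1590
r123=1111011 pc6: +64 =1654
r124=1111100 pc5: +32 =1686
r125=1111101 pc6: +64 =1750
r126=1111110 pc6: +64 =1814
r127=1111111 pc7: +128 =1942

Answer: 1942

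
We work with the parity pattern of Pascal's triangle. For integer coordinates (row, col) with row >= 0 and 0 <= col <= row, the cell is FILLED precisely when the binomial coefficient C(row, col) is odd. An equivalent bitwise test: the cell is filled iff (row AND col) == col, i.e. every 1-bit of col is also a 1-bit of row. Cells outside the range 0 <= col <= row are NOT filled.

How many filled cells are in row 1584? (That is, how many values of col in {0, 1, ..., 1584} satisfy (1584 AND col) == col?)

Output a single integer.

1584 in binary = 11000110000
popcount(1584) = number of 1-bits in 11000110000 = 4
A col c satisfies (1584 AND c) == c iff every set bit of c is also set in 1584; each of the 4 set bits of 1584 can independently be on or off in c.
count = 2^4 = 16

Answer: 16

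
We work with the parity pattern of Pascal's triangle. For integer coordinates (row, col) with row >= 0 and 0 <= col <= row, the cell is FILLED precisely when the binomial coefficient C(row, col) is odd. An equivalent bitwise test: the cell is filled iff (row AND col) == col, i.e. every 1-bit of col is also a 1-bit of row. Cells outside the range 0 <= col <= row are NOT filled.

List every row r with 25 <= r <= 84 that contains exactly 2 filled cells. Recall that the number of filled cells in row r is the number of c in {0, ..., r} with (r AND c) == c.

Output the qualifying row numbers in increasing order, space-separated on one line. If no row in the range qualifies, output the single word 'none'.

Row r has 2^popcount(r) filled cells, so we need popcount(r) = log2(2) = 1.
Scan r = 25..84 and keep those with exactly 1 one-bits:
r=25=11001 popcount=3 -> skip
r=26=11010 popcount=3 -> skip
r=27=11011 popcount=4 -> skip
r=28=11100 popcount=3 -> skip
r=29=11101 popcount=4 -> skip
r=30=11110 popcount=4 -> skip
r=31=11111 popcount=5 -> skip
r=32=100000 popcount=1 -> KEEP
r=33=100001 popcount=2 -> skip
r=34=100010 popcount=2 -> skip
r=35=100011 popcount=3 -> skip
r=36=100100 popcount=2 -> skip
r=37=100101 popcount=3 -> skip
r=38=100110 popcount=3 -> skip
r=39=100111 popcount=4 -> skip
r=40=101000 popcount=2 -> skip
r=41=101001 popcount=3 -> skip
r=42=101010 popcount=3 -> skip
r=43=101011 popcount=4 -> skip
r=44=101100 popcount=3 -> skip
r=45=101101 popcount=4 -> skip
r=46=101110 popcount=4 -> skip
r=47=101111 popcount=5 -> skip
r=48=110000 popcount=2 -> skip
r=49=110001 popcount=3 -> skip
r=50=110010 popcount=3 -> skip
r=51=110011 popcount=4 -> skip
r=52=110100 popcount=3 -> skip
r=53=110101 popcount=4 -> skip
r=54=110110 popcount=4 -> skip
r=55=110111 popcount=5 -> skip
r=56=111000 popcount=3 -> skip
r=57=111001 popcount=4 -> skip
r=58=111010 popcount=4 -> skip
r=59=111011 popcount=5 -> skip
r=60=111100 popcount=4 -> skip
r=61=111101 popcount=5 -> skip
r=62=111110 popcount=5 -> skip
r=63=111111 popcount=6 -> skip
r=64=1000000 popcount=1 -> KEEP
r=65=1000001 popcount=2 -> skip
r=66=1000010 popcount=2 -> skip
r=67=1000011 popcount=3 -> skip
r=68=1000100 popcount=2 -> skip
r=69=1000101 popcount=3 -> skip
r=70=1000110 popcount=3 -> skip
r=71=1000111 popcount=4 -> skip
r=72=1001000 popcount=2 -> skip
r=73=1001001 popcount=3 -> skip
r=74=1001010 popcount=3 -> skip
r=75=1001011 popcount=4 -> skip
r=76=1001100 popcount=3 -> skip
r=77=1001101 popcount=4 -> skip
r=78=1001110 popcount=4 -> skip
r=79=1001111 popcount=5 -> skip
r=80=1010000 popcount=2 -> skip
r=81=1010001 popcount=3 -> skip
r=82=1010010 popcount=3 -> skip
r=83=1010011 popcount=4 -> skip
r=84=1010100 popcount=3 -> skip
Kept rows: 32 64

Answer: 32 64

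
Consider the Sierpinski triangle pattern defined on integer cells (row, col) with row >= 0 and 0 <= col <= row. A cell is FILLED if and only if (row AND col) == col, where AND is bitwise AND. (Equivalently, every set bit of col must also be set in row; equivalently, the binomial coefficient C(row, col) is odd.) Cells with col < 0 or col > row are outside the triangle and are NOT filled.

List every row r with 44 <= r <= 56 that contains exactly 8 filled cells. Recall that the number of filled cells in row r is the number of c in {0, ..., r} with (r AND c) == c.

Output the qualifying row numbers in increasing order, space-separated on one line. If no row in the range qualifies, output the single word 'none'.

Row r has 2^popcount(r) filled cells, so we need popcount(r) = log2(8) = 3.
Scan r = 44..56 and keep those with exactly 3 one-bits:
r=44=101100 popcount=3 -> KEEP
r=45=101101 popcount=4 -> skip
r=46=101110 popcount=4 -> skip
r=47=101111 popcount=5 -> skip
r=48=110000 popcount=2 -> skip
r=49=110001 popcount=3 -> KEEP
r=50=110010 popcount=3 -> KEEP
r=51=110011 popcount=4 -> skip
r=52=110100 popcount=3 -> KEEP
r=53=110101 popcount=4 -> skip
r=54=110110 popcount=4 -> skip
r=55=110111 popcount=5 -> skip
r=56=111000 popcount=3 -> KEEP
Kept rows: 44 49 50 52 56

Answer: 44 49 50 52 56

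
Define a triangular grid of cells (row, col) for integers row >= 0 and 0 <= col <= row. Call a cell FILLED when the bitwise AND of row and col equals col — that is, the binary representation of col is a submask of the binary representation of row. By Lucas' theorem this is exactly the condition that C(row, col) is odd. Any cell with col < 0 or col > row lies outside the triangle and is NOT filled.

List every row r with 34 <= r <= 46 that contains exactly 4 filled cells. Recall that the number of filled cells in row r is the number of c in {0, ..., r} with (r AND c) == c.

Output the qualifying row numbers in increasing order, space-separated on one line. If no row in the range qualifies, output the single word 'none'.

Row r has 2^popcount(r) filled cells, so we need popcount(r) = log2(4) = 2.
Scan r = 34..46 and keep those with exactly 2 one-bits:
r=34=100010 popcount=2 -> KEEP
r=35=100011 popcount=3 -> skip
r=36=100100 popcount=2 -> KEEP
r=37=100101 popcount=3 -> skip
r=38=100110 popcount=3 -> skip
r=39=100111 popcount=4 -> skip
r=40=101000 popcount=2 -> KEEP
r=41=101001 popcount=3 -> skip
r=42=101010 popcount=3 -> skip
r=43=101011 popcount=4 -> skip
r=44=101100 popcount=3 -> skip
r=45=101101 popcount=4 -> skip
r=46=101110 popcount=4 -> skip
Kept rows: 34 36 40

Answer: 34 36 40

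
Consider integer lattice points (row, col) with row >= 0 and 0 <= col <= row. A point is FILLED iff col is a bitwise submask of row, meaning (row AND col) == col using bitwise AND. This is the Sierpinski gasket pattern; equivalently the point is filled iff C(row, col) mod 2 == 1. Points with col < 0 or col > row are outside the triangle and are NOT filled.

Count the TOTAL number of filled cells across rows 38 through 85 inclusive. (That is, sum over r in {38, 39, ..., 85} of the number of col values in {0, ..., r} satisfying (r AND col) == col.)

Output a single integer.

r38=100110 pc3: +8 =8
r39=100111 pc4: +16 =24
r40=101000 pc2: +4 =28
r41=101001 pc3: +8 =36
r42=101010 pc3: +8 =44
r43=101011 pc4: +16 =60
r44=101100 pc3: +8 =68
r45=101101 pc4: +16 =84
r46=101110 pc4: +16 =100
r47=101111 pc5: +32 =132
r48=110000 pc2: +4 =136
r49=110001 pc3: +8 =144
r50=110010 pc3: +8 =152
r51=110011 pc4: +16 =168
r52=110100 pc3: +8 =176
r53=110101 pc4: +16 =192
r54=110110 pc4: +16 =208
r55=110111 pc5: +32 =240
r56=111000 pc3: +8 =248
r57=111001 pc4: +16 =264
r58=111010 pc4: +16 =280
r59=111011 pc5: +32 =312
r60=111100 pc4: +16 =328
r61=111101 pc5: +32 =360
r62=111110 pc5: +32 =392
r63=111111 pc6: +64 =456
r64=1000000 pc1: +2 =458
r65=1000001 pc2: +4 =462
r66=1000010 pc2: +4 =466
r67=1000011 pc3: +8 =474
r68=1000100 pc2: +4 =478
r69=1000101 pc3: +8 =486
r70=1000110 pc3: +8 =494
r71=1000111 pc4: +16 =510
r72=1001000 pc2: +4 =514
r73=1001001 pc3: +8 =522
r74=1001010 pc3: +8 =530
r75=1001011 pc4: +16 =546
r76=1001100 pc3: +8 =554
r77=1001101 pc4: +16 =570
r78=1001110 pc4: +16 =586
r79=1001111 pc5: +32 =618
r80=1010000 pc2: +4 =622
r81=1010001 pc3: +8 =630
r82=1010010 pc3: +8 =638
r83=1010011 pc4: +16 =654
r84=1010100 pc3: +8 =662
r85=1010101 pc4: +16 =678

Answer: 678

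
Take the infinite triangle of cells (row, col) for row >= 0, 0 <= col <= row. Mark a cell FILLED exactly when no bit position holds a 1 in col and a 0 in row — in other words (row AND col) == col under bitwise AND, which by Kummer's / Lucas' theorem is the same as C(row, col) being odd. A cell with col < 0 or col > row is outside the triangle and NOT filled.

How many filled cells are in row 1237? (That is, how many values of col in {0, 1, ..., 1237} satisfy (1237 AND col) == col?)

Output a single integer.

Answer: 64

Derivation:
1237 in binary = 10011010101
popcount(1237) = number of 1-bits in 10011010101 = 6
A col c satisfies (1237 AND c) == c iff every set bit of c is also set in 1237; each of the 6 set bits of 1237 can independently be on or off in c.
count = 2^6 = 64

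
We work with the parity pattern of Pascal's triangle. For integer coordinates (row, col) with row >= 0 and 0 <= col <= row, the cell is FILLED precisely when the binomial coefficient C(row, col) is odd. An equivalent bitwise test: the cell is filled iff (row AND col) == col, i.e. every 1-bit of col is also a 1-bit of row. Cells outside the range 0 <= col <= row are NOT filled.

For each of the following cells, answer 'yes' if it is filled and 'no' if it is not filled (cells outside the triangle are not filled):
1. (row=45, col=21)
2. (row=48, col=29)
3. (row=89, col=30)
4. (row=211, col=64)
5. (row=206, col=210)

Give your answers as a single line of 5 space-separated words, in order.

Answer: no no no yes no

Derivation:
(45,21): row=0b101101, col=0b10101, row AND col = 0b101 = 5; 5 != 21 -> empty
(48,29): row=0b110000, col=0b11101, row AND col = 0b10000 = 16; 16 != 29 -> empty
(89,30): row=0b1011001, col=0b11110, row AND col = 0b11000 = 24; 24 != 30 -> empty
(211,64): row=0b11010011, col=0b1000000, row AND col = 0b1000000 = 64; 64 == 64 -> filled
(206,210): col outside [0, 206] -> not filled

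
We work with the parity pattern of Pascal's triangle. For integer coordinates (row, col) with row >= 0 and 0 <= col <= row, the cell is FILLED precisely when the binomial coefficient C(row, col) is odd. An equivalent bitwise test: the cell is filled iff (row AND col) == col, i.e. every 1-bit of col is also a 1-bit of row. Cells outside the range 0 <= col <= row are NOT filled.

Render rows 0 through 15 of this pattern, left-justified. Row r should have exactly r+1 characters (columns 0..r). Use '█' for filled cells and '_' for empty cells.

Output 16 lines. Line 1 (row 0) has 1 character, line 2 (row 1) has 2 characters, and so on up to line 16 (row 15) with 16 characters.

Answer: █
██
█_█
████
█___█
██__██
█_█_█_█
████████
█_______█
██______██
█_█_____█_█
████____████
█___█___█___█
██__██__██__██
█_█_█_█_█_█_█_█
████████████████

Derivation:
r0=0: █
r1=1: ██
r2=10: █_█
r3=11: ████
r4=100: █___█
r5=101: ██__██
r6=110: █_█_█_█
r7=111: ████████
r8=1000: █_______█
r9=1001: ██______██
r10=1010: █_█_____█_█
r11=1011: ████____████
r12=1100: █___█___█___█
r13=1101: ██__██__██__██
r14=1110: █_█_█_█_█_█_█_█
r15=1111: ████████████████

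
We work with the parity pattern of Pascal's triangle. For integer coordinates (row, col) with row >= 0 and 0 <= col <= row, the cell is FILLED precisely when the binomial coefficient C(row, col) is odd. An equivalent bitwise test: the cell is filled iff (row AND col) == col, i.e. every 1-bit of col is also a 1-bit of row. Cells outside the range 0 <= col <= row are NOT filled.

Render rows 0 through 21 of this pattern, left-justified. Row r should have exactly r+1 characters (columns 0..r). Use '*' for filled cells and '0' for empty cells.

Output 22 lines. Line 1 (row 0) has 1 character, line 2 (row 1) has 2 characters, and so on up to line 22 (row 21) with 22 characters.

r0=0: *
r1=1: **
r2=10: *0*
r3=11: ****
r4=100: *000*
r5=101: **00**
r6=110: *0*0*0*
r7=111: ********
r8=1000: *0000000*
r9=1001: **000000**
r10=1010: *0*00000*0*
r11=1011: ****0000****
r12=1100: *000*000*000*
r13=1101: **00**00**00**
r14=1110: *0*0*0*0*0*0*0*
r15=1111: ****************
r16=10000: *000000000000000*
r17=10001: **00000000000000**
r18=10010: *0*0000000000000*0*
r19=10011: ****000000000000****
r20=10100: *000*00000000000*000*
r21=10101: **00**0000000000**00**

Answer: *
**
*0*
****
*000*
**00**
*0*0*0*
********
*0000000*
**000000**
*0*00000*0*
****0000****
*000*000*000*
**00**00**00**
*0*0*0*0*0*0*0*
****************
*000000000000000*
**00000000000000**
*0*0000000000000*0*
****000000000000****
*000*00000000000*000*
**00**0000000000**00**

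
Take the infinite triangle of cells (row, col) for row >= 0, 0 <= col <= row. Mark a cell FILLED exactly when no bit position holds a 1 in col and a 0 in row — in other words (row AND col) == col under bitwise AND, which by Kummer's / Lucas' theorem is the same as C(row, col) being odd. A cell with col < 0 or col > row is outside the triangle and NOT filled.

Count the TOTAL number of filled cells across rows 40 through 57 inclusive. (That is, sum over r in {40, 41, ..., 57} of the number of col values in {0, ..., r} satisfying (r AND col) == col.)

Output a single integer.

Answer: 240

Derivation:
r40=101000 pc2: +4 =4
r41=101001 pc3: +8 =12
r42=101010 pc3: +8 =20
r43=101011 pc4: +16 =36
r44=101100 pc3: +8 =44
r45=101101 pc4: +16 =60
r46=101110 pc4: +16 =76
r47=101111 pc5: +32 =108
r48=110000 pc2: +4 =112
r49=110001 pc3: +8 =120
r50=110010 pc3: +8 =128
r51=110011 pc4: +16 =144
r52=110100 pc3: +8 =152
r53=110101 pc4: +16 =168
r54=110110 pc4: +16 =184
r55=110111 pc5: +32 =216
r56=111000 pc3: +8 =224
r57=111001 pc4: +16 =240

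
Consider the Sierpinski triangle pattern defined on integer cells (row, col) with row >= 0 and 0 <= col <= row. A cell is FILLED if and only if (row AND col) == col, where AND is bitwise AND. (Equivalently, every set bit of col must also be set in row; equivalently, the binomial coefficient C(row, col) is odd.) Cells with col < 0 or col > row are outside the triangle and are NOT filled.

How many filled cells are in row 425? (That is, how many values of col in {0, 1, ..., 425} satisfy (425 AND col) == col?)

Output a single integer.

Answer: 32

Derivation:
425 in binary = 110101001
popcount(425) = number of 1-bits in 110101001 = 5
A col c satisfies (425 AND c) == c iff every set bit of c is also set in 425; each of the 5 set bits of 425 can independently be on or off in c.
count = 2^5 = 32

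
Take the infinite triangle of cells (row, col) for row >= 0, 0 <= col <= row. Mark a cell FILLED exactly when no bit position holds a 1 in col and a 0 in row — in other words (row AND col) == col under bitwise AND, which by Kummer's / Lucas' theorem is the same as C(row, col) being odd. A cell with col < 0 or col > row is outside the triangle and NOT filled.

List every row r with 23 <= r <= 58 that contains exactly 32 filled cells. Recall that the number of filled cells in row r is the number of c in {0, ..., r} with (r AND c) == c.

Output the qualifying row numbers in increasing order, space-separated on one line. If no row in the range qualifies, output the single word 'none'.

Row r has 2^popcount(r) filled cells, so we need popcount(r) = log2(32) = 5.
Scan r = 23..58 and keep those with exactly 5 one-bits:
r=23=10111 popcount=4 -> skip
r=24=11000 popcount=2 -> skip
r=25=11001 popcount=3 -> skip
r=26=11010 popcount=3 -> skip
r=27=11011 popcount=4 -> skip
r=28=11100 popcount=3 -> skip
r=29=11101 popcount=4 -> skip
r=30=11110 popcount=4 -> skip
r=31=11111 popcount=5 -> KEEP
r=32=100000 popcount=1 -> skip
r=33=100001 popcount=2 -> skip
r=34=100010 popcount=2 -> skip
r=35=100011 popcount=3 -> skip
r=36=100100 popcount=2 -> skip
r=37=100101 popcount=3 -> skip
r=38=100110 popcount=3 -> skip
r=39=100111 popcount=4 -> skip
r=40=101000 popcount=2 -> skip
r=41=101001 popcount=3 -> skip
r=42=101010 popcount=3 -> skip
r=43=101011 popcount=4 -> skip
r=44=101100 popcount=3 -> skip
r=45=101101 popcount=4 -> skip
r=46=101110 popcount=4 -> skip
r=47=101111 popcount=5 -> KEEP
r=48=110000 popcount=2 -> skip
r=49=110001 popcount=3 -> skip
r=50=110010 popcount=3 -> skip
r=51=110011 popcount=4 -> skip
r=52=110100 popcount=3 -> skip
r=53=110101 popcount=4 -> skip
r=54=110110 popcount=4 -> skip
r=55=110111 popcount=5 -> KEEP
r=56=111000 popcount=3 -> skip
r=57=111001 popcount=4 -> skip
r=58=111010 popcount=4 -> skip
Kept rows: 31 47 55

Answer: 31 47 55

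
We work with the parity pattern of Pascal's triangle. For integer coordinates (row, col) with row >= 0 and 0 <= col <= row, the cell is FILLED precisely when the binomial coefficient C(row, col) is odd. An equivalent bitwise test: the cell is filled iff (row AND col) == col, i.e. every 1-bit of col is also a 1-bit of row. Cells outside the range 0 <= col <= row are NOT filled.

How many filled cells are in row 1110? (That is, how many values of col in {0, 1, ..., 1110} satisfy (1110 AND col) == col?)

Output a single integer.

Answer: 32

Derivation:
1110 in binary = 10001010110
popcount(1110) = number of 1-bits in 10001010110 = 5
A col c satisfies (1110 AND c) == c iff every set bit of c is also set in 1110; each of the 5 set bits of 1110 can independently be on or off in c.
count = 2^5 = 32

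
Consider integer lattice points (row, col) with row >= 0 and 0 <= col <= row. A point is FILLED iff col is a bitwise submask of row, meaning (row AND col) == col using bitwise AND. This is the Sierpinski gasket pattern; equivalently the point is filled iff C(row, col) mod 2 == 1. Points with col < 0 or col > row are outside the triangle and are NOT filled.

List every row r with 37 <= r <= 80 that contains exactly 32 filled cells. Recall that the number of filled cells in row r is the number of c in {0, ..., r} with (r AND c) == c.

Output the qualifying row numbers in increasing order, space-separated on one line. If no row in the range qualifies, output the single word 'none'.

Row r has 2^popcount(r) filled cells, so we need popcount(r) = log2(32) = 5.
Scan r = 37..80 and keep those with exactly 5 one-bits:
r=37=100101 popcount=3 -> skip
r=38=100110 popcount=3 -> skip
r=39=100111 popcount=4 -> skip
r=40=101000 popcount=2 -> skip
r=41=101001 popcount=3 -> skip
r=42=101010 popcount=3 -> skip
r=43=101011 popcount=4 -> skip
r=44=101100 popcount=3 -> skip
r=45=101101 popcount=4 -> skip
r=46=101110 popcount=4 -> skip
r=47=101111 popcount=5 -> KEEP
r=48=110000 popcount=2 -> skip
r=49=110001 popcount=3 -> skip
r=50=110010 popcount=3 -> skip
r=51=110011 popcount=4 -> skip
r=52=110100 popcount=3 -> skip
r=53=110101 popcount=4 -> skip
r=54=110110 popcount=4 -> skip
r=55=110111 popcount=5 -> KEEP
r=56=111000 popcount=3 -> skip
r=57=111001 popcount=4 -> skip
r=58=111010 popcount=4 -> skip
r=59=111011 popcount=5 -> KEEP
r=60=111100 popcount=4 -> skip
r=61=111101 popcount=5 -> KEEP
r=62=111110 popcount=5 -> KEEP
r=63=111111 popcount=6 -> skip
r=64=1000000 popcount=1 -> skip
r=65=1000001 popcount=2 -> skip
r=66=1000010 popcount=2 -> skip
r=67=1000011 popcount=3 -> skip
r=68=1000100 popcount=2 -> skip
r=69=1000101 popcount=3 -> skip
r=70=1000110 popcount=3 -> skip
r=71=1000111 popcount=4 -> skip
r=72=1001000 popcount=2 -> skip
r=73=1001001 popcount=3 -> skip
r=74=1001010 popcount=3 -> skip
r=75=1001011 popcount=4 -> skip
r=76=1001100 popcount=3 -> skip
r=77=1001101 popcount=4 -> skip
r=78=1001110 popcount=4 -> skip
r=79=1001111 popcount=5 -> KEEP
r=80=1010000 popcount=2 -> skip
Kept rows: 47 55 59 61 62 79

Answer: 47 55 59 61 62 79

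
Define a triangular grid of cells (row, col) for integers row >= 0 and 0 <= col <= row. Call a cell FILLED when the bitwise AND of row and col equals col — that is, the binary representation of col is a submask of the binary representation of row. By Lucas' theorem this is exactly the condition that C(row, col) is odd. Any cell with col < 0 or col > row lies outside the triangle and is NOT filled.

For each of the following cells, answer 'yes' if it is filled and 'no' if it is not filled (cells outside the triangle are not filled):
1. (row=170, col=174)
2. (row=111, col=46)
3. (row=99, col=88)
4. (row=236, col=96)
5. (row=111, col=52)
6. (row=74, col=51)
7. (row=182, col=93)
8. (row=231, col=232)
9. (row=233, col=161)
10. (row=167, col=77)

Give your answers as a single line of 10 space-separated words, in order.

Answer: no yes no yes no no no no yes no

Derivation:
(170,174): col outside [0, 170] -> not filled
(111,46): row=0b1101111, col=0b101110, row AND col = 0b101110 = 46; 46 == 46 -> filled
(99,88): row=0b1100011, col=0b1011000, row AND col = 0b1000000 = 64; 64 != 88 -> empty
(236,96): row=0b11101100, col=0b1100000, row AND col = 0b1100000 = 96; 96 == 96 -> filled
(111,52): row=0b1101111, col=0b110100, row AND col = 0b100100 = 36; 36 != 52 -> empty
(74,51): row=0b1001010, col=0b110011, row AND col = 0b10 = 2; 2 != 51 -> empty
(182,93): row=0b10110110, col=0b1011101, row AND col = 0b10100 = 20; 20 != 93 -> empty
(231,232): col outside [0, 231] -> not filled
(233,161): row=0b11101001, col=0b10100001, row AND col = 0b10100001 = 161; 161 == 161 -> filled
(167,77): row=0b10100111, col=0b1001101, row AND col = 0b101 = 5; 5 != 77 -> empty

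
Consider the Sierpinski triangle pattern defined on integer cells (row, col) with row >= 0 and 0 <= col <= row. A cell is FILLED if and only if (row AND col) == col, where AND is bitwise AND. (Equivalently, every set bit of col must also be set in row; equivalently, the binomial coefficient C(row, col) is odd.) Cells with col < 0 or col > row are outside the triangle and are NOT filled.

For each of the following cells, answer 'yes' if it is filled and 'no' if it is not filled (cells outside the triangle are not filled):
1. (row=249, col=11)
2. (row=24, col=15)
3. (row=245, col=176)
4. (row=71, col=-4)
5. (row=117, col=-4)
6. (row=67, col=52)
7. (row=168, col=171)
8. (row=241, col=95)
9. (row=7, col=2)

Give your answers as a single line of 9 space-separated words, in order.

(249,11): row=0b11111001, col=0b1011, row AND col = 0b1001 = 9; 9 != 11 -> empty
(24,15): row=0b11000, col=0b1111, row AND col = 0b1000 = 8; 8 != 15 -> empty
(245,176): row=0b11110101, col=0b10110000, row AND col = 0b10110000 = 176; 176 == 176 -> filled
(71,-4): col outside [0, 71] -> not filled
(117,-4): col outside [0, 117] -> not filled
(67,52): row=0b1000011, col=0b110100, row AND col = 0b0 = 0; 0 != 52 -> empty
(168,171): col outside [0, 168] -> not filled
(241,95): row=0b11110001, col=0b1011111, row AND col = 0b1010001 = 81; 81 != 95 -> empty
(7,2): row=0b111, col=0b10, row AND col = 0b10 = 2; 2 == 2 -> filled

Answer: no no yes no no no no no yes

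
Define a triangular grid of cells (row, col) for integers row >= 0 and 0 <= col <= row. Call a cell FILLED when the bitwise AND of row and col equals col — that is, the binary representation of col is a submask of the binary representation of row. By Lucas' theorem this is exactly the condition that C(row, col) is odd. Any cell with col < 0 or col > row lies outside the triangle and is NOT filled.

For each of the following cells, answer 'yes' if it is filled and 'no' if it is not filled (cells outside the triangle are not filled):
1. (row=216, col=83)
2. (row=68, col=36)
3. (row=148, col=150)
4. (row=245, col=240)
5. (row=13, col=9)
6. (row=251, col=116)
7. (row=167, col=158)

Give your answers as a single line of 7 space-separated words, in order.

(216,83): row=0b11011000, col=0b1010011, row AND col = 0b1010000 = 80; 80 != 83 -> empty
(68,36): row=0b1000100, col=0b100100, row AND col = 0b100 = 4; 4 != 36 -> empty
(148,150): col outside [0, 148] -> not filled
(245,240): row=0b11110101, col=0b11110000, row AND col = 0b11110000 = 240; 240 == 240 -> filled
(13,9): row=0b1101, col=0b1001, row AND col = 0b1001 = 9; 9 == 9 -> filled
(251,116): row=0b11111011, col=0b1110100, row AND col = 0b1110000 = 112; 112 != 116 -> empty
(167,158): row=0b10100111, col=0b10011110, row AND col = 0b10000110 = 134; 134 != 158 -> empty

Answer: no no no yes yes no no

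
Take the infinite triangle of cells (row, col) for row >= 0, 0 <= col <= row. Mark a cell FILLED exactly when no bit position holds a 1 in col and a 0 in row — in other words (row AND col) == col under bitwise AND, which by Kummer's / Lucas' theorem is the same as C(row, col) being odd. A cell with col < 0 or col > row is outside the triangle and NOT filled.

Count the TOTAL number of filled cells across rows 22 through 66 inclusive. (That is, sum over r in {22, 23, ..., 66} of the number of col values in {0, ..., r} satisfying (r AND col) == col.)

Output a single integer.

Answer: 628

Derivation:
r22=10110 pc3: +8 =8
r23=10111 pc4: +16 =24
r24=11000 pc2: +4 =28
r25=11001 pc3: +8 =36
r26=11010 pc3: +8 =44
r27=11011 pc4: +16 =60
r28=11100 pc3: +8 =68
r29=11101 pc4: +16 =84
r30=11110 pc4: +16 =100
r31=11111 pc5: +32 =132
r32=100000 pc1: +2 =134
r33=100001 pc2: +4 =138
r34=100010 pc2: +4 =142
r35=100011 pc3: +8 =150
r36=100100 pc2: +4 =154
r37=100101 pc3: +8 =162
r38=100110 pc3: +8 =170
r39=100111 pc4: +16 =186
r40=101000 pc2: +4 =190
r41=101001 pc3: +8 =198
r42=101010 pc3: +8 =206
r43=101011 pc4: +16 =222
r44=101100 pc3: +8 =230
r45=101101 pc4: +16 =246
r46=101110 pc4: +16 =262
r47=101111 pc5: +32 =294
r48=110000 pc2: +4 =298
r49=110001 pc3: +8 =306
r50=110010 pc3: +8 =314
r51=110011 pc4: +16 =330
r52=110100 pc3: +8 =338
r53=110101 pc4: +16 =354
r54=110110 pc4: +16 =370
r55=110111 pc5: +32 =402
r56=111000 pc3: +8 =410
r57=111001 pc4: +16 =426
r58=111010 pc4: +16 =442
r59=111011 pc5: +32 =474
r60=111100 pc4: +16 =490
r61=111101 pc5: +32 =522
r62=111110 pc5: +32 =554
r63=111111 pc6: +64 =618
r64=1000000 pc1: +2 =620
r65=1000001 pc2: +4 =624
r66=1000010 pc2: +4 =628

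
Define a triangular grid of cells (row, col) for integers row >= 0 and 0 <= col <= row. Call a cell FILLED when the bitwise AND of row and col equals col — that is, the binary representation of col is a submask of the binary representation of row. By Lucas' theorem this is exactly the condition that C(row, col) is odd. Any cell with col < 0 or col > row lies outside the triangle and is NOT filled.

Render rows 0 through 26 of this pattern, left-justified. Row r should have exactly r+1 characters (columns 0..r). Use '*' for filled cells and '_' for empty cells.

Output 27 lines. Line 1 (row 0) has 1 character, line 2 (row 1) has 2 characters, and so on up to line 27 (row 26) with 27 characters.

r0=0: *
r1=1: **
r2=10: *_*
r3=11: ****
r4=100: *___*
r5=101: **__**
r6=110: *_*_*_*
r7=111: ********
r8=1000: *_______*
r9=1001: **______**
r10=1010: *_*_____*_*
r11=1011: ****____****
r12=1100: *___*___*___*
r13=1101: **__**__**__**
r14=1110: *_*_*_*_*_*_*_*
r15=1111: ****************
r16=10000: *_______________*
r17=10001: **______________**
r18=10010: *_*_____________*_*
r19=10011: ****____________****
r20=10100: *___*___________*___*
r21=10101: **__**__________**__**
r22=10110: *_*_*_*_________*_*_*_*
r23=10111: ********________********
r24=11000: *_______*_______*_______*
r25=11001: **______**______**______**
r26=11010: *_*_____*_*_____*_*_____*_*

Answer: *
**
*_*
****
*___*
**__**
*_*_*_*
********
*_______*
**______**
*_*_____*_*
****____****
*___*___*___*
**__**__**__**
*_*_*_*_*_*_*_*
****************
*_______________*
**______________**
*_*_____________*_*
****____________****
*___*___________*___*
**__**__________**__**
*_*_*_*_________*_*_*_*
********________********
*_______*_______*_______*
**______**______**______**
*_*_____*_*_____*_*_____*_*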